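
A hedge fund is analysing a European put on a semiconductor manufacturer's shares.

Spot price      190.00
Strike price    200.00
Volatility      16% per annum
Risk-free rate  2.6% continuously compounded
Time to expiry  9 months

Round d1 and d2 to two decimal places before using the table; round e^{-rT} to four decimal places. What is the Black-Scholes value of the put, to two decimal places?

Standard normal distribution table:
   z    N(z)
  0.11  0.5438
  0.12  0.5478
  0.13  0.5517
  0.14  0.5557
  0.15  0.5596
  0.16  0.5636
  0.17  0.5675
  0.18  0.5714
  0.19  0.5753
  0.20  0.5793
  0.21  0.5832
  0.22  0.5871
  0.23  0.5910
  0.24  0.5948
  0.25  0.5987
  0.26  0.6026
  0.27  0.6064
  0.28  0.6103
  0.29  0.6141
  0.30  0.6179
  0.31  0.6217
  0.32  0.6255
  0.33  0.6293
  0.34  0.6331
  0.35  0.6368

14.11

σ√T = 0.16 × 0.8660 = 0.1386
d₁ = [ln(190/200) + (0.026 + 0.16²/2)·0.75] / 0.1386 = [-0.0513 + 0.0291] / 0.1386 = -0.1602 → -0.16
d₂ = d₁ − σ√T = -0.1602 − 0.1386 = -0.2987 → -0.30
e^(−rT) = e^(−0.026·0.75) = 0.9807
N(−d₂) = N(0.30) = 0.6179;  N(−d₁) = N(0.16) = 0.5636
P = 200·0.9807·0.6179 − 190·0.5636 = 121.1949 − 107.0840 = 14.1109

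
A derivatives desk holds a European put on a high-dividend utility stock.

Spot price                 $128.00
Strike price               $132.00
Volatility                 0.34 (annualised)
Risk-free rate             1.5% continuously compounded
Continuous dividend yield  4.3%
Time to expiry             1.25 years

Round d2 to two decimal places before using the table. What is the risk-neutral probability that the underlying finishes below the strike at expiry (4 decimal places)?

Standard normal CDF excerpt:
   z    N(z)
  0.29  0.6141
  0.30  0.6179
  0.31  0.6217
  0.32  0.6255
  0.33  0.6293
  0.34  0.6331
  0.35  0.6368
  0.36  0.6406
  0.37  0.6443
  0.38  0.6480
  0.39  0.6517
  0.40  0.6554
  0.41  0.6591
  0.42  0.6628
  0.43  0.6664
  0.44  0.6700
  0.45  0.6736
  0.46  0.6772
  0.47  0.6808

σ√T = 0.34·√1.25 = 0.3801
d₁ = [ln(128/132) + (0.015 − 0.043 + 0.34²/2)·1.25] / 0.3801 = [-0.0308 + 0.0373] / 0.3801 = 0.0170 ≈ 0.02
d₂ = d₁ − σ√T = 0.0170 − 0.3801 = -0.3631 ≈ -0.36
Pr(exercise) under Q = N(−d₂) = N(0.36) = 0.6406

0.6406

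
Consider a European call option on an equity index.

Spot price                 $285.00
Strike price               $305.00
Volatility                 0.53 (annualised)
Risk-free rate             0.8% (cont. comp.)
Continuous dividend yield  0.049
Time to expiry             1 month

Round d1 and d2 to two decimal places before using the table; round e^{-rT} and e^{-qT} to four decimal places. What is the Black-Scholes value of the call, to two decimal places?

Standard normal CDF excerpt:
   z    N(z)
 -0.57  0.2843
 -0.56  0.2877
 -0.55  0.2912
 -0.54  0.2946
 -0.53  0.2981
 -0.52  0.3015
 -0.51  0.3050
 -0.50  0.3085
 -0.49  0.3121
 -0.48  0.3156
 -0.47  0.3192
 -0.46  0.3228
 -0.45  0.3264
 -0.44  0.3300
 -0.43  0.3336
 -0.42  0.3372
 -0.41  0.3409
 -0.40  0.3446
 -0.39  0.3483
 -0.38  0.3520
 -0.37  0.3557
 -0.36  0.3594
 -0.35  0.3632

$9.07

T = 0.08333;  σ√T = 0.1530
d₁ = [ln(285/305) + (0.008 − 0.049 + 0.53²/2)·0.08333] / 0.1530 = [-0.0678 + 0.0083] / 0.1530 = -0.3891 ⇒ -0.39
d₂ = d₁ − σ√T = -0.3891 − 0.1530 = -0.5421 ⇒ -0.54
exp(−qT) = exp(−0.049·0.08333) = 0.9959;  exp(−rT) = exp(−0.008·0.08333) = 0.9993
C = 285·0.9959·N(-0.39) − 305·0.9993·N(-0.54) = 285·0.9959·0.3483 − 305·0.9993·0.2946 = 98.8585 − 89.7901 = 9.0684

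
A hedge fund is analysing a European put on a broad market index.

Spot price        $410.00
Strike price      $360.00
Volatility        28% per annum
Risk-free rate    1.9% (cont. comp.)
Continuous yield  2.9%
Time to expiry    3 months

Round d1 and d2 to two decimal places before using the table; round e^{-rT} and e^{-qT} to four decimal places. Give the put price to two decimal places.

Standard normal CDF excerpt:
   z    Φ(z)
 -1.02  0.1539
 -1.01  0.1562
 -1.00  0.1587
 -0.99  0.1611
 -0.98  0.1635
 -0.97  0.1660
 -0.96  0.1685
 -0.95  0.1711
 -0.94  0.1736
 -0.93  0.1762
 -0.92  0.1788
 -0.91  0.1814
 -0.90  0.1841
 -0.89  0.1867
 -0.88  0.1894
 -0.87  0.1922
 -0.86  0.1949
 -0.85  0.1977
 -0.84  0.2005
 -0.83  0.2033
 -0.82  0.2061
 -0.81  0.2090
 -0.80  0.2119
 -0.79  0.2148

σ√T = 0.28·√0.25 = 0.1400
d₁ = [ln(410/360) + (0.019 − 0.029 + 0.28²/2)·0.25] / 0.1400 = [0.1301 + 0.0073] / 0.1400 = 0.9811 ⇒ 0.98
d₂ = d₁ − σ√T = 0.9811 − 0.1400 = 0.8411 ⇒ 0.84
exp(−qT) = exp(−0.029·0.25) = 0.9928;  exp(−rT) = exp(−0.019·0.25) = 0.9953
N(−d₂) = N(-0.84) = 0.2005;  N(−d₁) = N(-0.98) = 0.1635
P = 360·0.9953·0.2005 − 410·0.9928·0.1635 = 71.8408 − 66.5523 = 5.2884

$5.29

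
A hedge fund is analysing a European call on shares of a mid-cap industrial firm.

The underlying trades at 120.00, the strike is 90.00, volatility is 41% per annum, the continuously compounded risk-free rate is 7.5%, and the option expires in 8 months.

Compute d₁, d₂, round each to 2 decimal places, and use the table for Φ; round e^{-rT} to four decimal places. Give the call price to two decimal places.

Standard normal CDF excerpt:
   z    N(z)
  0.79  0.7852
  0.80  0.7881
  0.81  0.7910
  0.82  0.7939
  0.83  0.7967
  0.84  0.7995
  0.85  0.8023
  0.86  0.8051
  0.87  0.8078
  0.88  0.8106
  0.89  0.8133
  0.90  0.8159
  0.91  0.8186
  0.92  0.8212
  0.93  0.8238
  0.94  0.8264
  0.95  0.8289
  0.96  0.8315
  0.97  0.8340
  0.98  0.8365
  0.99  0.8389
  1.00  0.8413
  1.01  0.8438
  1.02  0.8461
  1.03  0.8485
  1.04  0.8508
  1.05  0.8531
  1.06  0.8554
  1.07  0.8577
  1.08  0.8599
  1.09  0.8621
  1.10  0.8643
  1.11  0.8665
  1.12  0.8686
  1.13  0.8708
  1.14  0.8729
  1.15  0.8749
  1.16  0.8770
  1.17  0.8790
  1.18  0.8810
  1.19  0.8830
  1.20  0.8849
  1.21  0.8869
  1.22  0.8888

σ√T = 0.41·√0.6667 = 0.3348
d₁ = [ln(120/90) + (0.075 + 0.41²/2)·0.6667] / 0.3348 = [0.2877 + 0.1060] / 0.3348 = 1.1761 which rounds to 1.18
d₂ = d₁ − σ√T = 1.1761 − 0.3348 = 0.8413 which rounds to 0.84
e^(−rT) = e^(−0.075·0.6667) = 0.9512
C = 120·N(1.18) − 90·0.9512·N(0.84) = 120·0.8810 − 90·0.9512·0.7995 = 105.7200 − 68.4436 = 37.2764

37.28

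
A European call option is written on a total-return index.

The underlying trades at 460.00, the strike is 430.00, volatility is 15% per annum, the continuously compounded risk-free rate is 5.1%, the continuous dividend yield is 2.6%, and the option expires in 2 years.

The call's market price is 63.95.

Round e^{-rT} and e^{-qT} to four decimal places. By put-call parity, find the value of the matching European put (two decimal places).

exp(−qT) = exp(−0.026·2) = 0.9493;  exp(−rT) = exp(−0.051·2) = 0.9030
Put-call parity: C − P = S·e^(−qT) − K·e^(−rT) = 460·0.9493 − 430·0.9030 = 436.6780 − 388.2900 = 48.3880
P = C − (C − P) = 63.95 − (48.3880) = 15.5620

15.56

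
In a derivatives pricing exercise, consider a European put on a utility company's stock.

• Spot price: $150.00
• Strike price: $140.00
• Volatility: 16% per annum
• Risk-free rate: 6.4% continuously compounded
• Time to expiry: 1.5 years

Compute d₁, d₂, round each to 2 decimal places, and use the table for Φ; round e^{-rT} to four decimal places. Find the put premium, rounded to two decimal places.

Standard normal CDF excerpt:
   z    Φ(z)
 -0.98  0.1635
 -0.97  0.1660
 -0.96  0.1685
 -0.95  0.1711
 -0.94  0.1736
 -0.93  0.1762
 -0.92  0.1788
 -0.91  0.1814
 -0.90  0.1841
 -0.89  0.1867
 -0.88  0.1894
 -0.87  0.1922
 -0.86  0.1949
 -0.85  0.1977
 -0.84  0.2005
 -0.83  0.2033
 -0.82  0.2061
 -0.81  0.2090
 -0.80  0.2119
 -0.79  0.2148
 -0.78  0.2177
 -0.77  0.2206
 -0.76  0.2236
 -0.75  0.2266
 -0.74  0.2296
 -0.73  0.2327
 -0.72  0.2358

$3.16

σ√T = 0.16·√1.5 = 0.1960
ln(S/K) + (r + σ²/2)T = ln(150/140) + (0.064 + 0.16²/2)·1.5 = 0.0690 + 0.1152 = 0.1842
d₁ = 0.1842 / 0.1960 = 0.9400 → 0.94
d₂ = d₁ − σ√T = 0.9400 − 0.1960 = 0.7440 → 0.74
exp(−rT) = exp(−0.064·1.5) = 0.9085
N(−d₂) = N(-0.74) = 0.2296;  N(−d₁) = N(-0.94) = 0.1736
P = 140·0.9085·0.2296 − 150·0.1736 = 29.2028 − 26.0400 = 3.1628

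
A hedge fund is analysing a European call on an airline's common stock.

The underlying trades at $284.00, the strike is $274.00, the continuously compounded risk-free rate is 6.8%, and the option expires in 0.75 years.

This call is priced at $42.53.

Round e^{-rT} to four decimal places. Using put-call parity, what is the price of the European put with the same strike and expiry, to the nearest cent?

$18.91

e^(−rT) = e^(−0.068·0.75) = 0.9503
Put-call parity: C − P = S − K·e^(−rT) = 284 − 274·0.9503 = 284 − 260.3822 = 23.6178
P = C − (C − P) = 42.53 − (23.6178) = 18.9122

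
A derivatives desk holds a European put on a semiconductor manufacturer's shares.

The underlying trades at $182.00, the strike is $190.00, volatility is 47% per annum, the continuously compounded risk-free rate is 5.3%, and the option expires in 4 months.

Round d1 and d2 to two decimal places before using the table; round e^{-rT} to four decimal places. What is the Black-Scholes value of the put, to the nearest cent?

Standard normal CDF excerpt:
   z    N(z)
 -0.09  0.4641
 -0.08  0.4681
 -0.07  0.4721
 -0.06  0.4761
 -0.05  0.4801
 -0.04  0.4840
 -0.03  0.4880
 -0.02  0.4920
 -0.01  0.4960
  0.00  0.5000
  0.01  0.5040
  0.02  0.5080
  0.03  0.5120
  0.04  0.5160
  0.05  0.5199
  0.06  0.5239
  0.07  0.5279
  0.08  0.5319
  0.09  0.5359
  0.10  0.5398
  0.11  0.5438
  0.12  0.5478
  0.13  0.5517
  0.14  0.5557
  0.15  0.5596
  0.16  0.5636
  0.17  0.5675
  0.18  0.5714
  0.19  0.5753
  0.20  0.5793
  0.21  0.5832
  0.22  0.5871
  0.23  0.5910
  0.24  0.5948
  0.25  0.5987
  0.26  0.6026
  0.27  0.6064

σ√T = 0.47 × 0.5774 = 0.2714
d₁ = [ln(182/190) + (0.053 + 0.47²/2)·0.3333] / 0.2714 = [-0.0430 + 0.0545] / 0.2714 = 0.0423 ≈ 0.04
d₂ = d₁ − σ√T = 0.0423 − 0.2714 = -0.2291 ≈ -0.23
exp(−rT) = exp(−0.053·0.3333) = 0.9825
P = 190·0.9825·N(0.23) − 182·N(-0.04) = 190·0.9825·0.5910 − 182·0.4840 = 110.3249 − 88.0880 = 22.2369

$22.24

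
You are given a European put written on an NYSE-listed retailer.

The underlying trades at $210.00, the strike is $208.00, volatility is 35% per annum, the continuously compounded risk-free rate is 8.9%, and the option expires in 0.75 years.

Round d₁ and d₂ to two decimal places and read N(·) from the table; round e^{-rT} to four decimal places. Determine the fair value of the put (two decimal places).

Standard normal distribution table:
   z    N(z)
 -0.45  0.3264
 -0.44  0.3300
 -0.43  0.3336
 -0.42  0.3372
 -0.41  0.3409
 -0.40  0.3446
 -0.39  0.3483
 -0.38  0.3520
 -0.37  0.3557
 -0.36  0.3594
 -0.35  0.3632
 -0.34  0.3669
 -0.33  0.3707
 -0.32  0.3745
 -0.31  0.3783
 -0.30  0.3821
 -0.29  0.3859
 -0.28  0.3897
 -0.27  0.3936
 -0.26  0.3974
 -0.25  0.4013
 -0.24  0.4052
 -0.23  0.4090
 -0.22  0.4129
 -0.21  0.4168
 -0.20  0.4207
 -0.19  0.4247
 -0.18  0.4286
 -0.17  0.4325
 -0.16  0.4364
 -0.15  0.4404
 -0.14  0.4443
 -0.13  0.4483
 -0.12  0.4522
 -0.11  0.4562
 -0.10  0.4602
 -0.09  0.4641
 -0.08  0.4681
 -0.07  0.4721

$17.17

σ√T = 0.35·√0.75 = 0.3031
ln(S/K) + (r + σ²/2)T = ln(210/208) + (0.089 + 0.35²/2)·0.75 = 0.0096 + 0.1127 = 0.1223
d₁ = 0.1223 / 0.3031 = 0.4033 which rounds to 0.40
d₂ = d₁ − σ√T = 0.4033 − 0.3031 = 0.1002 which rounds to 0.10
exp(−rT) = exp(−0.089·0.75) = 0.9354
N(−d₂) = N(-0.10) = 0.4602;  N(−d₁) = N(-0.40) = 0.3446
P = 208·0.9354·0.4602 − 210·0.3446 = 89.5380 − 72.3660 = 17.1720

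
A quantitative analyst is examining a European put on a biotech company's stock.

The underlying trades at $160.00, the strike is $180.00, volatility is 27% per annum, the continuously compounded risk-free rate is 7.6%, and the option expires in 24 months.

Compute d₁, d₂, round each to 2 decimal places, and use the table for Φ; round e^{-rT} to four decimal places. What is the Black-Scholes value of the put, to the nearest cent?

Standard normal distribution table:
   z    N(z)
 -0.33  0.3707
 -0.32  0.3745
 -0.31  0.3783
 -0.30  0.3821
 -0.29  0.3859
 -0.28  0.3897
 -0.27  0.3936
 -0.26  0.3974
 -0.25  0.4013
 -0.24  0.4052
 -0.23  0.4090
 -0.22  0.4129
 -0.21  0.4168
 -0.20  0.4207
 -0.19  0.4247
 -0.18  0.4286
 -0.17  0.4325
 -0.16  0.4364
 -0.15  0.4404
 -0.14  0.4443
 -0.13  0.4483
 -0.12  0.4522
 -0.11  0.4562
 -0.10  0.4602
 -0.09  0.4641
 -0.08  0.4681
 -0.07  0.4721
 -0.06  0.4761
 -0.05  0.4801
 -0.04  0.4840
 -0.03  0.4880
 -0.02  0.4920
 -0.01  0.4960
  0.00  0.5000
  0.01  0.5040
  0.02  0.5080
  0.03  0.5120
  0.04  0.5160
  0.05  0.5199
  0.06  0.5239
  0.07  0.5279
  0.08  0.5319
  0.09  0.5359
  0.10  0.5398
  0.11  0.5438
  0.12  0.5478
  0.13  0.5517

$21.11

σ√T = 0.27 × 1.4142 = 0.3818
d₁ = [ln(160/180) + (0.076 + ½·0.27²)·2] / (σ√T) = (-0.1178 + 0.2249) / 0.3818 = 0.2805 ≈ 0.28
d₂ = 0.2805 − 0.3818 = -0.1013 ≈ -0.10
e^(−rT) = e^(−0.076·2) = 0.8590
N(−d₂) = N(0.10) = 0.5398;  N(−d₁) = N(-0.28) = 0.3897
P = 180·0.8590·0.5398 − 160·0.3897 = 83.4639 − 62.3520 = 21.1119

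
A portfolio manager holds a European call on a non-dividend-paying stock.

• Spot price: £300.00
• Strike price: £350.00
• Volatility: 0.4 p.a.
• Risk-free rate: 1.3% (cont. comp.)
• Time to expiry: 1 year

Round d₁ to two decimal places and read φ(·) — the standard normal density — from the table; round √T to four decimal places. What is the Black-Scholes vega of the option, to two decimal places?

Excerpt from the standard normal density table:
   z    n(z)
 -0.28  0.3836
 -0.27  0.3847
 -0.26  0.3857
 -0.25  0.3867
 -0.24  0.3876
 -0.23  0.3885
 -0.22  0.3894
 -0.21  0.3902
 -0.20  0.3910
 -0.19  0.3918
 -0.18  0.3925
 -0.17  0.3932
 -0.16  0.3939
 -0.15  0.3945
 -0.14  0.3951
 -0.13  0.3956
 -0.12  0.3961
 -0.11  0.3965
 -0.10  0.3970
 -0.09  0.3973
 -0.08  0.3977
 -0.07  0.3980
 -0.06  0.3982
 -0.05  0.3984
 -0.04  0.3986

σ√T = 0.4·√1 = 0.4000
d₁ = [ln(300/350) + (0.013 + ½·0.4²)·1] / (σ√T) = (-0.1542 + 0.0930) / 0.4000 = -0.1529 which rounds to -0.15
√T = √1 = 1.0000
φ(d₁) = φ(-0.15) = 0.3945
vega = S·φ(d₁)·√T = 300·0.3945·1.0000 = 118.3500

118.35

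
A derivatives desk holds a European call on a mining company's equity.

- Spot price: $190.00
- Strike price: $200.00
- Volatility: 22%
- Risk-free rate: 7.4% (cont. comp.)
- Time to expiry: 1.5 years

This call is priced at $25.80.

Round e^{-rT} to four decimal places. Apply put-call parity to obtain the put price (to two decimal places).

exp(−rT) = exp(−0.074·1.5) = 0.8949
Put-call parity: C − P = S − K·e^(−rT) = 190 − 200·0.8949 = 190 − 178.9800 = 11.0200
P = C − (C − P) = 25.80 − (11.0200) = 14.7800

$14.78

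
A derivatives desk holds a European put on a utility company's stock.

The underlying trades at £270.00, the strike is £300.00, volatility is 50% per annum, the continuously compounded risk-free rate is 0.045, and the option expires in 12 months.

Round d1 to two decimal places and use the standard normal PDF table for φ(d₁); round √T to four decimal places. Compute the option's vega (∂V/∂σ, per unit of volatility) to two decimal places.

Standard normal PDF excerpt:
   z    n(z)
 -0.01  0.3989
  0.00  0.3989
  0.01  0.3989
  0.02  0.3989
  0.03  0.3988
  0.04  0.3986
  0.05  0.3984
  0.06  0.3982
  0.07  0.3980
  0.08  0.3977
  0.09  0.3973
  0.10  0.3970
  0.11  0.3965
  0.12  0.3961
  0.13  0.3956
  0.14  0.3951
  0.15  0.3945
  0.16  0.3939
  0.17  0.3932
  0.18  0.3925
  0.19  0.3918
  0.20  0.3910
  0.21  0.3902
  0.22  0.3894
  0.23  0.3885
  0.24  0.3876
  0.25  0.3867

106.81

σ√T = 0.5 × 1.0000 = 0.5000
ln(S/K) + (r + σ²/2)T = ln(270/300) + (0.045 + 0.5²/2)·1 = -0.1054 + 0.1700 = 0.0646
d₁ = 0.0646 / 0.5000 = 0.1293 → 0.13
√T = √1 = 1.0000
φ(d₁) = φ(0.13) = 0.3956
vega = S·φ(d₁)·√T = 270·0.3956·1.0000 = 106.8120
(The call has the same vega.)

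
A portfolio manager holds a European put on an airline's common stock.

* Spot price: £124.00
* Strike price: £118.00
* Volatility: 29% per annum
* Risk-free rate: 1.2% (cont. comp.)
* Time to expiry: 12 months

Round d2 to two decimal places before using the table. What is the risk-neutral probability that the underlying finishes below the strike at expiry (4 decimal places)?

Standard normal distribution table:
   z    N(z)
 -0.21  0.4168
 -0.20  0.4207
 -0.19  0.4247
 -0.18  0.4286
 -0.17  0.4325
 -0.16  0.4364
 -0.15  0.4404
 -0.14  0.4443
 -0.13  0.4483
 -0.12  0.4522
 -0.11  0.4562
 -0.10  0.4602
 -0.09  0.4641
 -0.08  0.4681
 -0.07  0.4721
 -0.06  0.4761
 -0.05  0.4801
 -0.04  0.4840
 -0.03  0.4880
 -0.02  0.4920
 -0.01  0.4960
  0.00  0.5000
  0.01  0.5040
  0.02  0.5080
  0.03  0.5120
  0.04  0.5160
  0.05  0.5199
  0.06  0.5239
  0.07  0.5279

σ√T = 0.29·√1 = 0.2900
d₁ = [ln(124/118) + (0.012 + ½·0.29²)·1] / (σ√T) = (0.0496 + 0.0541) / 0.2900 = 0.3574 → 0.36
d₂ = 0.3574 − 0.2900 = 0.0674 → 0.07
Risk-neutral Pr[S_T < K] = N(−d₂) = N(-0.07) = 0.4721

0.4721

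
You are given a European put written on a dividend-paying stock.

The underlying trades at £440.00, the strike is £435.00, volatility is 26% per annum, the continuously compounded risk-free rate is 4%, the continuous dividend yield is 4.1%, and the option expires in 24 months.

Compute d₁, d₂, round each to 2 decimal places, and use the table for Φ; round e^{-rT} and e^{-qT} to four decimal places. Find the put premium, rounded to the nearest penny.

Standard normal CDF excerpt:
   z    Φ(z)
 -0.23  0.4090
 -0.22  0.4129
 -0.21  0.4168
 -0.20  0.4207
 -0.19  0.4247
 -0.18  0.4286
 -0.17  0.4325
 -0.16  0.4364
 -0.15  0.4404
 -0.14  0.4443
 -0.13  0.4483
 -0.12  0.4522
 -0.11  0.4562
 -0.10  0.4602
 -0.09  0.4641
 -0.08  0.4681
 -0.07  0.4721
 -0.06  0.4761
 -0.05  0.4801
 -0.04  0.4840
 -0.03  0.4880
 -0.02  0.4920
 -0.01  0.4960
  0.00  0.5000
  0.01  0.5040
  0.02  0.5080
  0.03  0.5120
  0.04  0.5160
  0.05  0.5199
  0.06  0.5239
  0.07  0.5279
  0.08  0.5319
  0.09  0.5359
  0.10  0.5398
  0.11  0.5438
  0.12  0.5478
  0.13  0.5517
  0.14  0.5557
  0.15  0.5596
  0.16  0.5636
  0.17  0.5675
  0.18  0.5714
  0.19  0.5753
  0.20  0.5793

σ√T = 0.26·√2 = 0.3677
d₁ = [ln(440/435) + (0.04 − 0.041 + 0.26²/2)·2] / 0.3677 = [0.0114 + 0.0656] / 0.3677 = 0.2095 which rounds to 0.21
d₂ = d₁ − σ√T = 0.2095 − 0.3677 = -0.1582 which rounds to -0.16
exp(−qT) = exp(−0.041·2) = 0.9213;  exp(−rT) = exp(−0.04·2) = 0.9231
N(−d₂) = N(0.16) = 0.5636;  N(−d₁) = N(-0.21) = 0.4168
P = 435·0.9231·0.5636 − 440·0.9213·0.4168 = 226.3127 − 168.9590 = 57.3537

£57.35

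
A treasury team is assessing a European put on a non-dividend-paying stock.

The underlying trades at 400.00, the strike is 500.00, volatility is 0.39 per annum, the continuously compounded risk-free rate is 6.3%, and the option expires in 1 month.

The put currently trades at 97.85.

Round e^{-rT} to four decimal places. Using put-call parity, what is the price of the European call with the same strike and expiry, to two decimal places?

0.45

exp(−rT) = exp(−0.063·0.08333) = 0.9948
Put-call parity: C − P = S − K·e^(−rT) = 400 − 500·0.9948 = 400 − 497.4000 = -97.4000
C = P + (C − P) = 97.85 + (-97.4000) = 0.4500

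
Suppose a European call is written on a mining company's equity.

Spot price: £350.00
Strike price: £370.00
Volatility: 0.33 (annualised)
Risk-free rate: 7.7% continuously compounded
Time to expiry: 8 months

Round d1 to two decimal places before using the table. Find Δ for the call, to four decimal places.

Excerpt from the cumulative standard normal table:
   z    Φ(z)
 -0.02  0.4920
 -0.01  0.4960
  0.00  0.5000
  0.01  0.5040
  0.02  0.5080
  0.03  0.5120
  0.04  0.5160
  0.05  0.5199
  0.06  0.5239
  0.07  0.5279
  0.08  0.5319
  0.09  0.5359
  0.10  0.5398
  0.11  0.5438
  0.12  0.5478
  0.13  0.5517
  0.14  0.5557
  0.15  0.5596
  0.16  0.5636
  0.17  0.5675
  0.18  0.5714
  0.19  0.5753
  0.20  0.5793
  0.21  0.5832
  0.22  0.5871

0.5478

T = 0.6667;  σ√T = 0.2694
ln(S/K) + (r + σ²/2)T = ln(350/370) + (0.077 + 0.33²/2)·0.6667 = -0.0556 + 0.0876 = 0.0321
d₁ = 0.0321 / 0.2694 = 0.1190 which rounds to 0.12
N(d₁) = N(0.12) = 0.5478
Δ_call = N(d₁) = 0.5478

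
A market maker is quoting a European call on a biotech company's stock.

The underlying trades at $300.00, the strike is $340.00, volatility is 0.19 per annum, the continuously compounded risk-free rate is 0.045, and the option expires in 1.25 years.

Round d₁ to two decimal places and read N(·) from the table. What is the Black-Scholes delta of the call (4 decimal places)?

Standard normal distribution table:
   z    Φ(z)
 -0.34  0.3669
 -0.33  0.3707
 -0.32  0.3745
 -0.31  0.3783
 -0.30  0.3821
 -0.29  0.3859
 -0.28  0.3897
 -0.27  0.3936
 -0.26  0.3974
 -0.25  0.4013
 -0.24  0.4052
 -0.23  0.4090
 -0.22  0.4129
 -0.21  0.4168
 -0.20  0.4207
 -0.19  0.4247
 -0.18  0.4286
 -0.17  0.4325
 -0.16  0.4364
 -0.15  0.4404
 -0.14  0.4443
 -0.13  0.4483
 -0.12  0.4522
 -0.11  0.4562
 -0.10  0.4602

T = 1.25;  σ√T = 0.2124
d₁ = [ln(300/340) + (0.045 + 0.19²/2)·1.25] / 0.2124 = [-0.1252 + 0.0788] / 0.2124 = -0.2182 → -0.22
N(d₁) = N(-0.22) = 0.4129
Δ_call = N(d₁) = 0.4129

0.4129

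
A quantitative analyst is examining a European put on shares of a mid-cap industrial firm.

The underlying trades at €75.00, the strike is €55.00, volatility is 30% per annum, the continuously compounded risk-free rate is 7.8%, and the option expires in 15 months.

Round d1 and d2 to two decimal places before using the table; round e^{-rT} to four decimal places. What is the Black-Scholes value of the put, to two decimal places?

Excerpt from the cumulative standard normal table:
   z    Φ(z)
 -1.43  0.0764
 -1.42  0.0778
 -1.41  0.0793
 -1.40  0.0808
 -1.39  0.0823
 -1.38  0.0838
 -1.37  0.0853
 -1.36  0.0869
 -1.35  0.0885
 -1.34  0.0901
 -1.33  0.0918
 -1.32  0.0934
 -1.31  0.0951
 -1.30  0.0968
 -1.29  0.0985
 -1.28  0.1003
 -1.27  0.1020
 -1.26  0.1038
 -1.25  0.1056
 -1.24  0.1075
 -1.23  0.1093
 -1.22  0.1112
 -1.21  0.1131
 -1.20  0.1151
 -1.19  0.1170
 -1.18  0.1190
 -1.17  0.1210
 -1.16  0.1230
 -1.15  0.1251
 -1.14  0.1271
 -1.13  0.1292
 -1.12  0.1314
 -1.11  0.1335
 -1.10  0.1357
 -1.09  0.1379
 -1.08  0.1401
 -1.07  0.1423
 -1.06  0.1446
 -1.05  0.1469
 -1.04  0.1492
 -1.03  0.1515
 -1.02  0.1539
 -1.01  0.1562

€1.04

T = 1.25;  σ√T = 0.3354
ln(S/K) + (r + σ²/2)T = ln(75/55) + (0.078 + 0.3²/2)·1.25 = 0.3102 + 0.1537 = 0.4639
d₁ = 0.4639 / 0.3354 = 1.3831 ⇒ 1.38
d₂ = d₁ − σ√T = 1.3831 − 0.3354 = 1.0477 ⇒ 1.05
exp(−rT) = exp(−0.078·1.25) = 0.9071
N(−d₂) = N(-1.05) = 0.1469;  N(−d₁) = N(-1.38) = 0.0838
P = 55·0.9071·0.1469 − 75·0.0838 = 7.3289 − 6.2850 = 1.0439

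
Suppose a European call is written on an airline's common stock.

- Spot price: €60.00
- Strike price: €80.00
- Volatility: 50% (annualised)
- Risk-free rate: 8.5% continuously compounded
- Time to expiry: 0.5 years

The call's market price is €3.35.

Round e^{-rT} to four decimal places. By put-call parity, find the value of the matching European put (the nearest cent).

exp(−rT) = exp(−0.085·0.5) = 0.9584
Put-call parity: C − P = S − K·e^(−rT) = 60 − 80·0.9584 = 60 − 76.6720 = -16.6720
P = C − (C − P) = 3.35 − (-16.6720) = 20.0220

€20.02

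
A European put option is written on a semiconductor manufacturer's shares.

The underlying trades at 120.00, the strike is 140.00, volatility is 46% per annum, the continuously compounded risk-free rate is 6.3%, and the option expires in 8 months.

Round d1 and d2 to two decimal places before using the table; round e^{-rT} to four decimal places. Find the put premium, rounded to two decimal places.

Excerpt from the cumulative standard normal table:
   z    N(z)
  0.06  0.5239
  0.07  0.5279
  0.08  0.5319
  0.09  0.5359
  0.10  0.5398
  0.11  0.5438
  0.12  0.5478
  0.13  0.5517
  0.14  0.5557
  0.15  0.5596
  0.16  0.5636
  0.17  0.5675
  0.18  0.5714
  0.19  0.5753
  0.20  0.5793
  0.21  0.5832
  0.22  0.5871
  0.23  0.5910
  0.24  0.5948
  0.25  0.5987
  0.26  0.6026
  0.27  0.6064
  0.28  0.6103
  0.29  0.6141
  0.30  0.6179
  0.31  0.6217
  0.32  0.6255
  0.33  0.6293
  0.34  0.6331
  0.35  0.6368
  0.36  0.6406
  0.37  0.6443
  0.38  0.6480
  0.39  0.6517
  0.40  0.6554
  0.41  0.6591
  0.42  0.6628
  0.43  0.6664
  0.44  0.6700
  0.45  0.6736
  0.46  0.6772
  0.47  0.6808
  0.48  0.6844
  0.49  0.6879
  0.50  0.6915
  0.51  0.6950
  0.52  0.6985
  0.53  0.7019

27.09

T = 0.6667;  σ√T = 0.3756
d₁ = [ln(120/140) + (0.063 + 0.46²/2)·0.6667] / 0.3756 = [-0.1542 + 0.1125] / 0.3756 = -0.1108 ⇒ -0.11
d₂ = d₁ − σ√T = -0.1108 − 0.3756 = -0.4864 ⇒ -0.49
exp(−rT) = exp(−0.063·0.6667) = 0.9589
N(−d₂) = N(0.49) = 0.6879;  N(−d₁) = N(0.11) = 0.5438
P = 140·0.9589·0.6879 − 120·0.5438 = 92.3478 − 65.2560 = 27.0918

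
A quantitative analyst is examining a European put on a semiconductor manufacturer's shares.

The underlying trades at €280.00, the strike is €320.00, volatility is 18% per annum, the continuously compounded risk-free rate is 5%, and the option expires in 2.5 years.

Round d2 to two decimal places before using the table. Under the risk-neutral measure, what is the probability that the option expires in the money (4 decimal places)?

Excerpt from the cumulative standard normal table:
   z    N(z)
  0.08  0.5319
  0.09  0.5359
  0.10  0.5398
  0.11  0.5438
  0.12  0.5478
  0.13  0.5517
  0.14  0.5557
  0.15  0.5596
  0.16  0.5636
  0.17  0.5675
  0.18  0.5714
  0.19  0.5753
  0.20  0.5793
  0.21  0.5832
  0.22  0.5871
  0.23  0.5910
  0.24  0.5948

σ√T = 0.18·√2.5 = 0.2846
d₁ = [ln(280/320) + (0.05 + 0.18²/2)·2.5] / 0.2846 = [-0.1335 + 0.1655] / 0.2846 = 0.1123 ≈ 0.11
d₂ = d₁ − σ√T = 0.1123 − 0.2846 = -0.1723 ≈ -0.17
Pr(exercise) under Q = N(−d₂) = N(0.17) = 0.5675

0.5675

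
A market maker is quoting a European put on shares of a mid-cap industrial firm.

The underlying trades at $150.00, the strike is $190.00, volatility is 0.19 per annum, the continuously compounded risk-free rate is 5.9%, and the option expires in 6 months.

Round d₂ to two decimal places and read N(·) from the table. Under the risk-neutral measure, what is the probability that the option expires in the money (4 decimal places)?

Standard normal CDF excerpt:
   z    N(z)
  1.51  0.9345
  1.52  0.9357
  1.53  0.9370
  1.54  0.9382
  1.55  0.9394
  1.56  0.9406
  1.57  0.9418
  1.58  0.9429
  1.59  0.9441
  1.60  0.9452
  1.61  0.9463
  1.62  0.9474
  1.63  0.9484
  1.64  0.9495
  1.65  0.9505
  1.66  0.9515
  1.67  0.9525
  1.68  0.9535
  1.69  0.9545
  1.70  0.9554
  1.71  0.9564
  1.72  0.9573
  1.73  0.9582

0.9463

σ√T = 0.19 × 0.7071 = 0.1344
ln(S/K) + (r + σ²/2)T = ln(150/190) + (0.059 + 0.19²/2)·0.5 = -0.2364 + 0.0385 = -0.1979
d₁ = -0.1979 / 0.1344 = -1.4727 which rounds to -1.47
d₂ = d₁ − σ√T = -1.4727 − 0.1344 = -1.6071 which rounds to -1.61
Risk-neutral Pr[S_T < K] = N(−d₂) = N(1.61) = 0.9463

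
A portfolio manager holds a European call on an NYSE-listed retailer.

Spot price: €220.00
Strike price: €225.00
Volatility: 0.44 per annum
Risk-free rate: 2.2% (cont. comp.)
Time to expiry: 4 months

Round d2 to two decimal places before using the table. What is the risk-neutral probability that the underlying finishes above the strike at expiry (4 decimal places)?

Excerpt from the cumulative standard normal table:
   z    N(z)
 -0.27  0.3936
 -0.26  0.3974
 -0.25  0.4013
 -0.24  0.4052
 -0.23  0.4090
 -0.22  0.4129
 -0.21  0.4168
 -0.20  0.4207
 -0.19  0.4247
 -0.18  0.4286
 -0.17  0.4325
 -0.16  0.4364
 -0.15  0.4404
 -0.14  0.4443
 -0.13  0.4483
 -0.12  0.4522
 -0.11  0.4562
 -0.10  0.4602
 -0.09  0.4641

0.4247

σ√T = 0.44 × 0.5774 = 0.2540
d₁ = [ln(220/225) + (0.022 + 0.44²/2)·0.3333] / 0.2540 = [-0.0225 + 0.0396] / 0.2540 = 0.0674 → 0.07
d₂ = d₁ − σ√T = 0.0674 − 0.2540 = -0.1866 → -0.19
Pr(exercise) under Q = N(d₂) = 0.4247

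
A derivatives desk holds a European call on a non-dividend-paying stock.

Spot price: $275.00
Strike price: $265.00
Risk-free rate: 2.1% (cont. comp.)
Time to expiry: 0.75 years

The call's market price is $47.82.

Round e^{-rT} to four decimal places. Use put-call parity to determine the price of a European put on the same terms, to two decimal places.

e^(−rT) = e^(−0.021·0.75) = 0.9844
Put-call parity: C − P = S − K·e^(−rT) = 275 − 265·0.9844 = 275 − 260.8660 = 14.1340
P = C − (C − P) = 47.82 − (14.1340) = 33.6860

$33.69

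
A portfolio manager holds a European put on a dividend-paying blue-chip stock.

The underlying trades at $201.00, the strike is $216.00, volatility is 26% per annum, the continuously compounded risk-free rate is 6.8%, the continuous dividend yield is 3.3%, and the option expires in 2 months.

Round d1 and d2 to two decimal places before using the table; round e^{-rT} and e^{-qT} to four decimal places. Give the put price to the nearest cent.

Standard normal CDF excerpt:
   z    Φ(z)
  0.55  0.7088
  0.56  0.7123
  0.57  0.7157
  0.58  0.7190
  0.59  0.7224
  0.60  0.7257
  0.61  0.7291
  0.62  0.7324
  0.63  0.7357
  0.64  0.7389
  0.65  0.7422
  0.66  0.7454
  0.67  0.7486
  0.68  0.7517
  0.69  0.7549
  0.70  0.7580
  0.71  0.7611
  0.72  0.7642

$17.47

T = 0.1667;  σ√T = 0.1061
ln(S/K) + (r − q + σ²/2)T = ln(201/216) + (0.068 − 0.033 + 0.26²/2)·0.1667 = -0.0720 + 0.0115 = -0.0605
d₁ = -0.0605 / 0.1061 = -0.5700 ≈ -0.57
d₂ = d₁ − σ√T = -0.5700 − 0.1061 = -0.6762 ≈ -0.68
e^(−qT) = e^(−0.033·0.1667) = 0.9945;  e^(−rT) = e^(−0.068·0.1667) = 0.9887
N(−d₂) = N(0.68) = 0.7517;  N(−d₁) = N(0.57) = 0.7157
P = 216·0.9887·0.7517 − 201·0.9945·0.7157 = 160.5325 − 143.0645 = 17.4680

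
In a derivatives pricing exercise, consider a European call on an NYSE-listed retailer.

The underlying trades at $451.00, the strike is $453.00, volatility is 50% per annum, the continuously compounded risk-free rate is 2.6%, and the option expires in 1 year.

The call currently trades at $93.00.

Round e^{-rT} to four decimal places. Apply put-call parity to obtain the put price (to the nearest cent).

exp(−rT) = exp(−0.026·1) = 0.9743
Put-call parity: C − P = S − K·e^(−rT) = 451 − 453·0.9743 = 451 − 441.3579 = 9.6421
P = C − (C − P) = 93.00 − (9.6421) = 83.3579

$83.36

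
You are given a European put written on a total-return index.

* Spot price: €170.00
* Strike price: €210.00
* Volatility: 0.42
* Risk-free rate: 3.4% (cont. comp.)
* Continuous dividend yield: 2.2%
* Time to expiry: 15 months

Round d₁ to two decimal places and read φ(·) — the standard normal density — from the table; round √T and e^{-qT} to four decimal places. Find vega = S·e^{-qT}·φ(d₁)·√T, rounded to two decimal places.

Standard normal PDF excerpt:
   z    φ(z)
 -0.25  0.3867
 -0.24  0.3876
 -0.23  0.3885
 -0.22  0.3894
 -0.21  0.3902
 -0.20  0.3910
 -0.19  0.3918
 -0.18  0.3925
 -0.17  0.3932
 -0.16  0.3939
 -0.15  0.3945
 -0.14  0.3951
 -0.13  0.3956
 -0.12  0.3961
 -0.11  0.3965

σ√T = 0.42 × 1.1180 = 0.4696
ln(S/K) + (r − q + σ²/2)T = ln(170/210) + (0.034 − 0.022 + 0.42²/2)·1.25 = -0.2113 + 0.1252 = -0.0861
d₁ = -0.0861 / 0.4696 = -0.1833 ⇒ -0.18
√T = √1.25 = 1.1180
φ(d₁) = φ(-0.18) = 0.3925
exp(−qT) = exp(−0.022·1.25) = 0.9729
vega = S·exp(−qT)·φ(d₁)·√T = 170·0.9729·0.3925·1.1180 = 72.5769
(Call and put vega coincide under Black-Scholes.)

72.58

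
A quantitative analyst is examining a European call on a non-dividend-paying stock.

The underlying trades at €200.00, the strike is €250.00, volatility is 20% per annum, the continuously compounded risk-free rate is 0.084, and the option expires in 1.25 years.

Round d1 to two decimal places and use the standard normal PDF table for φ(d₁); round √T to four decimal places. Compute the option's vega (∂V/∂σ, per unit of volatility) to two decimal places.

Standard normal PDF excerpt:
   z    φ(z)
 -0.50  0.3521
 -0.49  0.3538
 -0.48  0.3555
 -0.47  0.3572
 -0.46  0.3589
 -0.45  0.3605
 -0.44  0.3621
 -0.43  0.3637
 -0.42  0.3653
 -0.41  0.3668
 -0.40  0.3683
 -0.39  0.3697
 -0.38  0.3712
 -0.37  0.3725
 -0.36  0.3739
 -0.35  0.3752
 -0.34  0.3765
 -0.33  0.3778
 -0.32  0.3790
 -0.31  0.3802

81.68

T = 1.25;  σ√T = 0.2236
d₁ = [ln(200/250) + (0.084 + ½·0.2²)·1.25] / (σ√T) = (-0.2231 + 0.1300) / 0.2236 = -0.4166 ≈ -0.42
√T = √1.25 = 1.1180
φ(d₁) = φ(-0.42) = 0.3653
vega = S·φ(d₁)·√T = 200·0.3653·1.1180 = 81.6811
(Vega is the same for a European call and put with the same parameters.)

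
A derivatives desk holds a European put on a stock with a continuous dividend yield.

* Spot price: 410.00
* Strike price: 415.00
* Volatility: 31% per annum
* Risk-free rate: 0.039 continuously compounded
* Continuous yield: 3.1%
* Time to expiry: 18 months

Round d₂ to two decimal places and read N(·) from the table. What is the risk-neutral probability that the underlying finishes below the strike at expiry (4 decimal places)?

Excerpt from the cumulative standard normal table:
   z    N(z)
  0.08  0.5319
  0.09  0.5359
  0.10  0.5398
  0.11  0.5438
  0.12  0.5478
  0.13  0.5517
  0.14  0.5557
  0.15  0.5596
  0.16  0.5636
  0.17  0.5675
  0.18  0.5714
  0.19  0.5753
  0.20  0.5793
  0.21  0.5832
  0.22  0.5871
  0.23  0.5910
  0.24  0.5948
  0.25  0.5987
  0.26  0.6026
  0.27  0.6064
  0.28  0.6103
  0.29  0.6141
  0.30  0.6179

T = 1.5;  σ√T = 0.3797
d₁ = [ln(410/415) + (0.039 − 0.031 + 0.31²/2)·1.5] / 0.3797 = [-0.0121 + 0.0841] / 0.3797 = 0.1895 ⇒ 0.19
d₂ = d₁ − σ√T = 0.1895 − 0.3797 = -0.1902 ⇒ -0.19
Risk-neutral Pr[S_T < K] = N(−d₂) = N(0.19) = 0.5753

0.5753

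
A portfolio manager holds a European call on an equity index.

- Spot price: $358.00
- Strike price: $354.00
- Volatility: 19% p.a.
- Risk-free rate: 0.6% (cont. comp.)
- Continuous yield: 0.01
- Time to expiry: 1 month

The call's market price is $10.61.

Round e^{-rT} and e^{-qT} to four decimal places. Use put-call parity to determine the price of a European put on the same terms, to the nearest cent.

exp(−qT) = exp(−0.01·0.08333) = 0.9992;  exp(−rT) = exp(−0.006·0.08333) = 0.9995
Put-call parity: C − P = S·e^(−qT) − K·e^(−rT) = 358·0.9992 − 354·0.9995 = 357.7136 − 353.8230 = 3.8906
P = C − (C − P) = 10.61 − (3.8906) = 6.7194

$6.72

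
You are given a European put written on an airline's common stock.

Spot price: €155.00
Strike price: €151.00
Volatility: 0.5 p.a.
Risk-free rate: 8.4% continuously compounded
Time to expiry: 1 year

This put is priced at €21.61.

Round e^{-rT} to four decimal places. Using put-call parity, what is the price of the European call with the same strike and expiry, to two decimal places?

exp(−rT) = exp(−0.084·1) = 0.9194
Put-call parity: C − P = S − K·e^(−rT) = 155 − 151·0.9194 = 155 − 138.8294 = 16.1706
C = P + (C − P) = 21.61 + (16.1706) = 37.7806

€37.78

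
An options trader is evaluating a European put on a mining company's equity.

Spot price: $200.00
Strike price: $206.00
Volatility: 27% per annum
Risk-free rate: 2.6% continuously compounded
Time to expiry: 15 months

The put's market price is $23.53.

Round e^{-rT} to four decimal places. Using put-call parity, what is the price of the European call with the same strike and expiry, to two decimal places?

e^(−rT) = e^(−0.026·1.25) = 0.9680
Put-call parity: C − P = S − K·e^(−rT) = 200 − 206·0.9680 = 200 − 199.4080 = 0.5920
C = P + (C − P) = 23.53 + (0.5920) = 24.1220

$24.12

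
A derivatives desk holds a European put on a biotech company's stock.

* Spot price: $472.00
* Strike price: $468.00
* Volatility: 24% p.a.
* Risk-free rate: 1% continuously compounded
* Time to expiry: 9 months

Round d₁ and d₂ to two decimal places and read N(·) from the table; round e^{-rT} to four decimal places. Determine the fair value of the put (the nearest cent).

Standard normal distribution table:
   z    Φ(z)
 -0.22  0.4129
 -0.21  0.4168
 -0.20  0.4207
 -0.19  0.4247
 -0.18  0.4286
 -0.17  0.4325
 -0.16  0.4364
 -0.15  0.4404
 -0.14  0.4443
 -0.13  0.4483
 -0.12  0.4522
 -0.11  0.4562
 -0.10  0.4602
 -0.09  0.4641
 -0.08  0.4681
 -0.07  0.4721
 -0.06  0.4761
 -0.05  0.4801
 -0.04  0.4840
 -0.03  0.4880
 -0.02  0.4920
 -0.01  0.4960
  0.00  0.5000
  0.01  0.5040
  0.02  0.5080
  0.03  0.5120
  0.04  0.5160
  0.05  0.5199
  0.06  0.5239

σ√T = 0.24 × 0.8660 = 0.2078
d₁ = [ln(472/468) + (0.01 + ½·0.24²)·0.75] / (σ√T) = (0.0085 + 0.0291) / 0.2078 = 0.1810 ≈ 0.18
d₂ = 0.1810 − 0.2078 = -0.0269 ≈ -0.03
exp(−rT) = exp(−0.01·0.75) = 0.9925
P = 468·0.9925·N(0.03) − 472·N(-0.18) = 468·0.9925·0.5120 − 472·0.4286 = 237.8189 − 202.2992 = 35.5197

$35.52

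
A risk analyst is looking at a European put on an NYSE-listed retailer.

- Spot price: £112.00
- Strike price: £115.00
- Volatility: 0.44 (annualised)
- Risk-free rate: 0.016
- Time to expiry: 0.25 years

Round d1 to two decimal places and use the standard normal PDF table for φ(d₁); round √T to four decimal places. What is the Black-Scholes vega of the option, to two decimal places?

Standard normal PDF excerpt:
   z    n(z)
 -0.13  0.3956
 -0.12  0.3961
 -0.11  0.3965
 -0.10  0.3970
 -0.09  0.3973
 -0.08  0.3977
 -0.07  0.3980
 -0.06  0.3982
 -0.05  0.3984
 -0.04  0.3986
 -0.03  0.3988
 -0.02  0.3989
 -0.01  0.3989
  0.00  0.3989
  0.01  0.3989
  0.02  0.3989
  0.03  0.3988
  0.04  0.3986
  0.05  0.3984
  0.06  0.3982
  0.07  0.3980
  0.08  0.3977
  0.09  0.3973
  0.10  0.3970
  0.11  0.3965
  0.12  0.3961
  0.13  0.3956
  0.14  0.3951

σ√T = 0.44·√0.25 = 0.2200
d₁ = [ln(112/115) + (0.016 + 0.44²/2)·0.25] / 0.2200 = [-0.0264 + 0.0282] / 0.2200 = 0.0080 ≈ 0.01
√T = √0.25 = 0.5000
φ(d₁) = φ(0.01) = 0.3989
vega = S·φ(d₁)·√T = 112·0.3989·0.5000 = 22.3384

22.34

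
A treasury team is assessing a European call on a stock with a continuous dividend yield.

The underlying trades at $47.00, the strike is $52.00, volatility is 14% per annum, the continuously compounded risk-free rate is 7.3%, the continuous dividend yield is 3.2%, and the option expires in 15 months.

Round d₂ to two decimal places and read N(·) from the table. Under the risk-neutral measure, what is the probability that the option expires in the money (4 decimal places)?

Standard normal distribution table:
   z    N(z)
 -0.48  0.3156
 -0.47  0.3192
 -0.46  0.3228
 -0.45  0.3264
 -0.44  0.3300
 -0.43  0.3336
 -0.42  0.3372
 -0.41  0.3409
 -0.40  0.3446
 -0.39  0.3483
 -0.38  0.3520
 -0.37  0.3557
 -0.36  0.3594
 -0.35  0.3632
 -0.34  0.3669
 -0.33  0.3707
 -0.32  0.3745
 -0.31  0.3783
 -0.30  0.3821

0.3446

T = 1.25;  σ√T = 0.1565
d₁ = [ln(47/52) + (0.073 − 0.032 + ½·0.14²)·1.25] / (σ√T) = (-0.1011 + 0.0635) / 0.1565 = -0.2402 which rounds to -0.24
d₂ = -0.2402 − 0.1565 = -0.3967 which rounds to -0.40
Risk-neutral Pr[S_T > K] = N(d₂) = N(-0.40) = 0.3446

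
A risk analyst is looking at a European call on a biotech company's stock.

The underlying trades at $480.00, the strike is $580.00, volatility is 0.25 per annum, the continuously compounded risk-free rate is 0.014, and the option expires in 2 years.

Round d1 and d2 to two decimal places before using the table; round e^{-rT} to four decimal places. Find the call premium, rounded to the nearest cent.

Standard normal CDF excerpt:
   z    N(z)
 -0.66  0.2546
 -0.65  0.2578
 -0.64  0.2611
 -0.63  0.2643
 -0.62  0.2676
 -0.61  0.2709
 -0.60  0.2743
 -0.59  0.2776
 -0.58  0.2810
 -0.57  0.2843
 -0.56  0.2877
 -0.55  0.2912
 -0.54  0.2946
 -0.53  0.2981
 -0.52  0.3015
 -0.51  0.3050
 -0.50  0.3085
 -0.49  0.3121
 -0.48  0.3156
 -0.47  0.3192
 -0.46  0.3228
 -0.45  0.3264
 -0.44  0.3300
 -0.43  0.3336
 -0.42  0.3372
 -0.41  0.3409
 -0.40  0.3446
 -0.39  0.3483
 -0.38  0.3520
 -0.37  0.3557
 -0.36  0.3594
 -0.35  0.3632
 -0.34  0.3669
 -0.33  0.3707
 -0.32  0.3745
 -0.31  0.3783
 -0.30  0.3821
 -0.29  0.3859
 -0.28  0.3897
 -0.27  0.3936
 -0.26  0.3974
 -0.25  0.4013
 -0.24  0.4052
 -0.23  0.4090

T = 2;  σ√T = 0.3536
d₁ = [ln(480/580) + (0.014 + 0.25²/2)·2] / 0.3536 = [-0.1892 + 0.0905] / 0.3536 = -0.2793 → -0.28
d₂ = d₁ − σ√T = -0.2793 − 0.3536 = -0.6328 → -0.63
exp(−rT) = exp(−0.014·2) = 0.9724
N(d₁) = N(-0.28) = 0.3897;  N(d₂) = N(-0.63) = 0.2643
C = 480·0.3897 − 580·0.9724·0.2643 = 187.0560 − 149.0631 = 37.9929

$37.99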